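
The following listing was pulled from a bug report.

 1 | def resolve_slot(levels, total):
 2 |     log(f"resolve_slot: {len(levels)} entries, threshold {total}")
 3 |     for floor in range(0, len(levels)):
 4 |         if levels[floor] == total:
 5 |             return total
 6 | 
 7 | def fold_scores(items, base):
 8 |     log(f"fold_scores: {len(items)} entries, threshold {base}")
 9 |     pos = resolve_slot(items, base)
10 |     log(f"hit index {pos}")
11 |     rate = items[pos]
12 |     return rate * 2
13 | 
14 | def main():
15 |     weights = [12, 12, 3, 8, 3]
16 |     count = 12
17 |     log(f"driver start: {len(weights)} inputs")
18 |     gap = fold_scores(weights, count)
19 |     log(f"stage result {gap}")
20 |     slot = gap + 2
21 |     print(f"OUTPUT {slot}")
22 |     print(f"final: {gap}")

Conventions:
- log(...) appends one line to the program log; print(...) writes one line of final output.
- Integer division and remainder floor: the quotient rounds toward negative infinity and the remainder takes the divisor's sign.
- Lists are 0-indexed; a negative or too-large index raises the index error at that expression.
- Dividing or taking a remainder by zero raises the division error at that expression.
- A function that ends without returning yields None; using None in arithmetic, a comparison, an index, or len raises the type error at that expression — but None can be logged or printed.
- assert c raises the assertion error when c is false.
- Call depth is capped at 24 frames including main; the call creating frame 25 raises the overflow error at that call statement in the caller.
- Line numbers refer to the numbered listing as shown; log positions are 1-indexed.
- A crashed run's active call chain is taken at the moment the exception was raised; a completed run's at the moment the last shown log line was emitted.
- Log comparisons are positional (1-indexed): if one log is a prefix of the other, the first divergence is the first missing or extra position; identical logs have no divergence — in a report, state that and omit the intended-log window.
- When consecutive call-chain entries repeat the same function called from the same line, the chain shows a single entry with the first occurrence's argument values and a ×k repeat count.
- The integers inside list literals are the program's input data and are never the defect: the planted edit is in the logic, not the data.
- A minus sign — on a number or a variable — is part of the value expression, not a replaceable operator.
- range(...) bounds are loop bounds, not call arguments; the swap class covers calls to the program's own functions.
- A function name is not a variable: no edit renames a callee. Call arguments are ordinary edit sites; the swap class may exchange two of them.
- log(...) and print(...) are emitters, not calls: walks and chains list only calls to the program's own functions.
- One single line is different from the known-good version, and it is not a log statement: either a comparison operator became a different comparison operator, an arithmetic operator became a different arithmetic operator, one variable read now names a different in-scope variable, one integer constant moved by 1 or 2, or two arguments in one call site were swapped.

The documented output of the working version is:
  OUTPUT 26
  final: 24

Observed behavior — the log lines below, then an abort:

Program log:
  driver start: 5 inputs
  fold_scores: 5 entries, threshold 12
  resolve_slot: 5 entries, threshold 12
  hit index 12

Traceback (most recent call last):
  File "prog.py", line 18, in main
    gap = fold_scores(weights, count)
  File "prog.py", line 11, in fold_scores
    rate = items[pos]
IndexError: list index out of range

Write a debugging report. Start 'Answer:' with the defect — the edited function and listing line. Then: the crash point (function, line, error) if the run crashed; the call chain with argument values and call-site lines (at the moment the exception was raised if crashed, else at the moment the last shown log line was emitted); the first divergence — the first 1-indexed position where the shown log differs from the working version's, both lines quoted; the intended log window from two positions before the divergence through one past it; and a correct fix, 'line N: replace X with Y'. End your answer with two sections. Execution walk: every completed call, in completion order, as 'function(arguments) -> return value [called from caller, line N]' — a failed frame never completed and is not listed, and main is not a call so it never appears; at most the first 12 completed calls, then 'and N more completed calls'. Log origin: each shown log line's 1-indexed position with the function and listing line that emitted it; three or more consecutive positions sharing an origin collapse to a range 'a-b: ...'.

Answer: the defect is in resolve_slot at line 5.
The tell: Everything matches until log position 4, which reads 'hit index 12' in place of 'hit index 0'.
Crash: fold_scores, line 11, IndexError.
Call chain: main -> fold_scores([12, 12, 3, 8, 3], 12) (called at line 18).
First divergence: position 4 — shown 'hit index 12', intended 'hit index 0'.
Intended log window:
  2: fold_scores: 5 entries, threshold 12
  3: resolve_slot: 5 entries, threshold 12
  4: hit index 0
  5: stage result 24
Execution walk:
  resolve_slot([12, 12, 3, 8, 3], 12) -> 12  [called from fold_scores, line 9]
Log origin:
  1 — main, line 17
  2 — fold_scores, line 8
  3 — resolve_slot, line 2
  4 — fold_scores, line 10
A correct fix: line 5: replace `total` with `floor`.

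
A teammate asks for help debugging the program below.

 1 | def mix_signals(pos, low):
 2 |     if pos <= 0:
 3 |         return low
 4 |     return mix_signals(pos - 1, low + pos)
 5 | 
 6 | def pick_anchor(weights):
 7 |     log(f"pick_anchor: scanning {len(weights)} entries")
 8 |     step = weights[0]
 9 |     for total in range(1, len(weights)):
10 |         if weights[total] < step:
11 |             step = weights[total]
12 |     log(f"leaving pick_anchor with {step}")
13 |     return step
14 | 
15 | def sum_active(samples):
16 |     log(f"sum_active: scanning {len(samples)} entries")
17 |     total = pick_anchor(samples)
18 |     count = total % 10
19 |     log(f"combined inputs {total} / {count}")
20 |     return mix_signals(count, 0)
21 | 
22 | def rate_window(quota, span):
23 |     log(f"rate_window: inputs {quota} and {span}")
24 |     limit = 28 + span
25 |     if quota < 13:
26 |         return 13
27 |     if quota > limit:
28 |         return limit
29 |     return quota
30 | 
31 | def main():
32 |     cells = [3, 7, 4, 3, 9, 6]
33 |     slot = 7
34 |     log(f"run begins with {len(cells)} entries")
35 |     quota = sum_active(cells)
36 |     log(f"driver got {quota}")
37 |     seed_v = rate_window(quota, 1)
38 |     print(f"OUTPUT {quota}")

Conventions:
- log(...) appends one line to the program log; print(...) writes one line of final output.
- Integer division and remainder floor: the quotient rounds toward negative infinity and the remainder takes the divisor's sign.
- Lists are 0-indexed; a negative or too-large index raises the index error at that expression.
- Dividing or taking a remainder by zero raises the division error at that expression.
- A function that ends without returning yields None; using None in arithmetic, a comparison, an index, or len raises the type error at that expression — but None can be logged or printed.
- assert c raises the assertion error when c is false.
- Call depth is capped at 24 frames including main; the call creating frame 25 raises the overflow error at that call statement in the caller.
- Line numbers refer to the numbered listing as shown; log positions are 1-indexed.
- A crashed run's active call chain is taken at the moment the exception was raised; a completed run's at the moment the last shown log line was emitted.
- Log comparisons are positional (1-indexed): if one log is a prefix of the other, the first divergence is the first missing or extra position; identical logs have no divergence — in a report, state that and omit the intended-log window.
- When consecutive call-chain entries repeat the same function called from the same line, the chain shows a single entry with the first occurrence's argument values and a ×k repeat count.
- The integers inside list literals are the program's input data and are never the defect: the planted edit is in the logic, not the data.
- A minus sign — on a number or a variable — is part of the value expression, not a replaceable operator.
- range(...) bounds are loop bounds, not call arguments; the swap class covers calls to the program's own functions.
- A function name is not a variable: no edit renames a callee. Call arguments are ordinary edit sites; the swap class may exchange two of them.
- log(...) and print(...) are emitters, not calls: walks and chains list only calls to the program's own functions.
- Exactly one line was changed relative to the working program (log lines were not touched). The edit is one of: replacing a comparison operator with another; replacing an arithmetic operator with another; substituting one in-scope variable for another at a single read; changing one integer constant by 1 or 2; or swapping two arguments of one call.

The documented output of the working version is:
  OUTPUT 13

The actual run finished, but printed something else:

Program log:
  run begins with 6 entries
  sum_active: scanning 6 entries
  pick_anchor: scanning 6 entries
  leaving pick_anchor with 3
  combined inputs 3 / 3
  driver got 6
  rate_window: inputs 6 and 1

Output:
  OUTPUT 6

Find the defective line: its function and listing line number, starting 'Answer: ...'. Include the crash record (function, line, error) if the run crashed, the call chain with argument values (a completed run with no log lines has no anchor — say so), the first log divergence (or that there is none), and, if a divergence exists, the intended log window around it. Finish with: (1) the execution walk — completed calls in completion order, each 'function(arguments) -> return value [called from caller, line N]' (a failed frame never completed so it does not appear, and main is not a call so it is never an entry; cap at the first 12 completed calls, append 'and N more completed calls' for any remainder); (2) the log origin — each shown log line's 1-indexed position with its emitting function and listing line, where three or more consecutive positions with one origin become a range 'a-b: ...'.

Answer: the defect is in main at line 38.
Key fact: The two runs log identically and part ways only at the printed values.
Call chain: main -> rate_window(6, 1) (called at line 37).
First divergence: none (the log streams are identical).
Execution walk:
  pick_anchor([3, 7, 4, 3, 9, 6]) -> 3  [called from sum_active, line 17]
  mix_signals(0, 6) -> 6  [called from mix_signals, line 4]
  mix_signals(1, 5) -> 6  [called from mix_signals, line 4]
  mix_signals(2, 3) -> 6  [called from mix_signals, line 4]
  mix_signals(3, 0) -> 6  [called from sum_active, line 20]
  sum_active([3, 7, 4, 3, 9, 6]) -> 6  [called from main, line 35]
  rate_window(6, 1) -> 13  [called from main, line 37]
Origin of each log line:
  1: emitted by main (line 34)
  2: emitted by sum_active (line 16)
  3: emitted by pick_anchor (line 7)
  4: emitted by pick_anchor (line 12)
  5: emitted by sum_active (line 19)
  6: emitted by main (line 36)
  7: emitted by rate_window (line 23)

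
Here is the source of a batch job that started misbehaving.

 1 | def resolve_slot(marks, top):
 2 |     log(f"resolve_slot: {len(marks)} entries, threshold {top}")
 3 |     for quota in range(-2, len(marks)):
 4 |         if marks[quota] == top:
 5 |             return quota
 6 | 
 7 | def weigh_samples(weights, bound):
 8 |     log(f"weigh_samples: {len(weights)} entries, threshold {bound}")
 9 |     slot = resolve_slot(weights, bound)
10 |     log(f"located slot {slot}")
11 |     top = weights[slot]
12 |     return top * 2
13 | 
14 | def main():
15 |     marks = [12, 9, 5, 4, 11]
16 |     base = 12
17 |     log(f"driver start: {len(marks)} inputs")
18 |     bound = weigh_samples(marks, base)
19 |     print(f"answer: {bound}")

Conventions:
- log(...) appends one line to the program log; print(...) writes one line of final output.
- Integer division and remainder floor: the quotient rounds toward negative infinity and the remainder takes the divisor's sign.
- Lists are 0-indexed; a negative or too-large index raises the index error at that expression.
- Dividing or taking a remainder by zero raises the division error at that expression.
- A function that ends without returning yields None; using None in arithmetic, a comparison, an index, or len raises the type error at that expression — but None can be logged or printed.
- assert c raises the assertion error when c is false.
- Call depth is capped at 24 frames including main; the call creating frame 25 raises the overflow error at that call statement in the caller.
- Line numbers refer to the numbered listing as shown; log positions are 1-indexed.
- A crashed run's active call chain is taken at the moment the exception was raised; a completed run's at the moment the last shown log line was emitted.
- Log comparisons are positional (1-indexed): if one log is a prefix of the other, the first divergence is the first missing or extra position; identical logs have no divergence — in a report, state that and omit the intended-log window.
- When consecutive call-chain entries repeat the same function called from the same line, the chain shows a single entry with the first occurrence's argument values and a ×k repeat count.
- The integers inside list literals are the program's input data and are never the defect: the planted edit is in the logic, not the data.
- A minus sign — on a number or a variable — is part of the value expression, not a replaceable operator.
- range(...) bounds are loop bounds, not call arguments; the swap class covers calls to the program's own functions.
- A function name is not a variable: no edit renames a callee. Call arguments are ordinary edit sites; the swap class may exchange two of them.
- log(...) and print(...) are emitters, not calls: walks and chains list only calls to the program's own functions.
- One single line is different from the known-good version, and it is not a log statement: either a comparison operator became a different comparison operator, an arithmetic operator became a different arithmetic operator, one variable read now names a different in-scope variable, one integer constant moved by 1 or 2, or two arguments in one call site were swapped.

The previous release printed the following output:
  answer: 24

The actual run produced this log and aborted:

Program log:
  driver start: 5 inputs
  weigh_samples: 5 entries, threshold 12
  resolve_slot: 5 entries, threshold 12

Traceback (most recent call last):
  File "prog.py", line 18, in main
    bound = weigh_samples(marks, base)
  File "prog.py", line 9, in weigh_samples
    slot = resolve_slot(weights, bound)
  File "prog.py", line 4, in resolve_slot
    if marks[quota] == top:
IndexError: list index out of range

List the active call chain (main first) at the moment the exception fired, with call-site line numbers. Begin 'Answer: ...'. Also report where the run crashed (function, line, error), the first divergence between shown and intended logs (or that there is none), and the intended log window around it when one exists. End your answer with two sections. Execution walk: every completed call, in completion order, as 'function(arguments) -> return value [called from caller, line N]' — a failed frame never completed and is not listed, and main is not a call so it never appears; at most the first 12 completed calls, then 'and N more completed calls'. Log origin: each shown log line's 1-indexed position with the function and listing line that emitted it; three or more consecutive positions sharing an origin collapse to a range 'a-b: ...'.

Answer: main -> weigh_samples (called at line 18) -> resolve_slot (called at line 9).
Core observation: A complete run would log 'located slot 0' next, but this one stopped at 3 lines.
Crash: resolve_slot, line 4, IndexError.
First divergence: position 4; the shown log stops at 3 lines while the working version next logs 'located slot 0'.
Intended log window:
  2: weigh_samples: 5 entries, threshold 12
  3: resolve_slot: 5 entries, threshold 12
  4: located slot 0
Execution walk:
  (no call completed)
Origin of each log line:
  1 — main, line 17
  2 — weigh_samples, line 8
  3 — resolve_slot, line 2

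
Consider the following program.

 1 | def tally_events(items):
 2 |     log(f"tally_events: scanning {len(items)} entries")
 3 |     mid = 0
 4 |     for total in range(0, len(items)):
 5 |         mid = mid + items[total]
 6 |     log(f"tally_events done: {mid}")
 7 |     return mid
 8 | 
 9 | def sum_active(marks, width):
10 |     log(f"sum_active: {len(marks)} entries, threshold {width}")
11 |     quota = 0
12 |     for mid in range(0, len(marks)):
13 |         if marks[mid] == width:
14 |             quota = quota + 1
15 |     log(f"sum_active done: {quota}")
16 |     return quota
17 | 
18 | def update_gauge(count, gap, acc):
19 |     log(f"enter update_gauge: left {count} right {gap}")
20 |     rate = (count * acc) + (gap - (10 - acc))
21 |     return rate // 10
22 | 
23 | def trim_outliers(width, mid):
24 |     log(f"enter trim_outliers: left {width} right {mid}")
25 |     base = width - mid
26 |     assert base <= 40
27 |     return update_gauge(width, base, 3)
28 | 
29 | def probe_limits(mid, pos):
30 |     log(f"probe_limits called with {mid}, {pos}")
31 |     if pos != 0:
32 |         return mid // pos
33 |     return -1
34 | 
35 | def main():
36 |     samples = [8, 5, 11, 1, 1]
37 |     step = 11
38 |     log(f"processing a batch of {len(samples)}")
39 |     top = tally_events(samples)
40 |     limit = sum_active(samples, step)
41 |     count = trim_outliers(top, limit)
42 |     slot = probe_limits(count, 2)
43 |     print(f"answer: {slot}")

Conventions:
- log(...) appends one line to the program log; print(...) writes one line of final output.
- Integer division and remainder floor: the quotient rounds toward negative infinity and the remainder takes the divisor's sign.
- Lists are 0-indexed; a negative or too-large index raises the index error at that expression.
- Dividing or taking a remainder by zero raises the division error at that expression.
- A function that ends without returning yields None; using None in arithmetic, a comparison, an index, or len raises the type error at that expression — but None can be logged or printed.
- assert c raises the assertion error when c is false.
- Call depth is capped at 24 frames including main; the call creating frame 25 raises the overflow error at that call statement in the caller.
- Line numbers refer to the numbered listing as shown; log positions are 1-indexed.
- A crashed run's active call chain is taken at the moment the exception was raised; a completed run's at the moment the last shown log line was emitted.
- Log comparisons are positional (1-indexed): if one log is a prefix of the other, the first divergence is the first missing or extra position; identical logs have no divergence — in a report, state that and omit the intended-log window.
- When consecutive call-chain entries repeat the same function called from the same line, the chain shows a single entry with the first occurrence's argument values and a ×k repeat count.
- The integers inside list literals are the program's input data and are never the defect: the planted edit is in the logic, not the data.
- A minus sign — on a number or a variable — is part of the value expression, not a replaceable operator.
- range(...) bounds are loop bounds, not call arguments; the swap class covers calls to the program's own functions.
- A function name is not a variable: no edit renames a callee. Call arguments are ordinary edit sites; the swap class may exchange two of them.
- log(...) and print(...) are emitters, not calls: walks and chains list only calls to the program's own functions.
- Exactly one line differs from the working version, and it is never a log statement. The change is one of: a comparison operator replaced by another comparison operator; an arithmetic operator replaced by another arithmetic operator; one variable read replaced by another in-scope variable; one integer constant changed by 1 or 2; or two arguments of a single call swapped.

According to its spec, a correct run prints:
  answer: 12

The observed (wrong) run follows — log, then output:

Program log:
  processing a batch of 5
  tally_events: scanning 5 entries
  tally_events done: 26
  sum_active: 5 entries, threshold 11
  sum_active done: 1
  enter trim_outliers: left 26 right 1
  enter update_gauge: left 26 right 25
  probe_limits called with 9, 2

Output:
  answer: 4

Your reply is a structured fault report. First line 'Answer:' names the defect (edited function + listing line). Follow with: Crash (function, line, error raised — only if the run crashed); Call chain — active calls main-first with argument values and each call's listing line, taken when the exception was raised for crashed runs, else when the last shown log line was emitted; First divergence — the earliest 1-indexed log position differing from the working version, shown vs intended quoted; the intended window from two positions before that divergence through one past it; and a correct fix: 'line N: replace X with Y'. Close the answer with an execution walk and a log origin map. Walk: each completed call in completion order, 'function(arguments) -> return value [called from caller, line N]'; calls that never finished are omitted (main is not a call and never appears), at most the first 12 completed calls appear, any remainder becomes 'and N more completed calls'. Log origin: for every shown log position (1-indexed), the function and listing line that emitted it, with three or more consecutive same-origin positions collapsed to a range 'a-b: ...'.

Answer: the defect is in update_gauge at line 20.
Core observation: At log position 8 the runs split — shown 'probe_limits called with 9, 2', but the working version logs 'probe_limits called with 25, 2'.
Call chain: main -> probe_limits(9, 2) (called at line 42).
First divergence: position 8 — shown 'probe_limits called with 9, 2', intended 'probe_limits called with 25, 2'.
Intended log window:
  6: enter trim_outliers: left 26 right 1
  7: enter update_gauge: left 26 right 25
  8: probe_limits called with 25, 2
Execution walk:
  tally_events([8, 5, 11, 1, 1]) -> 26  [called from main, line 39]
  sum_active([8, 5, 11, 1, 1], 11) -> 1  [called from main, line 40]
  update_gauge(26, 25, 3) -> 9  [called from trim_outliers, line 27]
  trim_outliers(26, 1) -> 9  [called from main, line 41]
  probe_limits(9, 2) -> 4  [called from main, line 42]
Log origin:
  1: from main, line 38
  2: from tally_events, line 2
  3: from tally_events, line 6
  4: from sum_active, line 10
  5: from sum_active, line 15
  6: from trim_outliers, line 24
  7: from update_gauge, line 19
  8: from probe_limits, line 30
A correct fix: line 20: replace `gap - (10 - acc)` with `gap * (10 - acc)`.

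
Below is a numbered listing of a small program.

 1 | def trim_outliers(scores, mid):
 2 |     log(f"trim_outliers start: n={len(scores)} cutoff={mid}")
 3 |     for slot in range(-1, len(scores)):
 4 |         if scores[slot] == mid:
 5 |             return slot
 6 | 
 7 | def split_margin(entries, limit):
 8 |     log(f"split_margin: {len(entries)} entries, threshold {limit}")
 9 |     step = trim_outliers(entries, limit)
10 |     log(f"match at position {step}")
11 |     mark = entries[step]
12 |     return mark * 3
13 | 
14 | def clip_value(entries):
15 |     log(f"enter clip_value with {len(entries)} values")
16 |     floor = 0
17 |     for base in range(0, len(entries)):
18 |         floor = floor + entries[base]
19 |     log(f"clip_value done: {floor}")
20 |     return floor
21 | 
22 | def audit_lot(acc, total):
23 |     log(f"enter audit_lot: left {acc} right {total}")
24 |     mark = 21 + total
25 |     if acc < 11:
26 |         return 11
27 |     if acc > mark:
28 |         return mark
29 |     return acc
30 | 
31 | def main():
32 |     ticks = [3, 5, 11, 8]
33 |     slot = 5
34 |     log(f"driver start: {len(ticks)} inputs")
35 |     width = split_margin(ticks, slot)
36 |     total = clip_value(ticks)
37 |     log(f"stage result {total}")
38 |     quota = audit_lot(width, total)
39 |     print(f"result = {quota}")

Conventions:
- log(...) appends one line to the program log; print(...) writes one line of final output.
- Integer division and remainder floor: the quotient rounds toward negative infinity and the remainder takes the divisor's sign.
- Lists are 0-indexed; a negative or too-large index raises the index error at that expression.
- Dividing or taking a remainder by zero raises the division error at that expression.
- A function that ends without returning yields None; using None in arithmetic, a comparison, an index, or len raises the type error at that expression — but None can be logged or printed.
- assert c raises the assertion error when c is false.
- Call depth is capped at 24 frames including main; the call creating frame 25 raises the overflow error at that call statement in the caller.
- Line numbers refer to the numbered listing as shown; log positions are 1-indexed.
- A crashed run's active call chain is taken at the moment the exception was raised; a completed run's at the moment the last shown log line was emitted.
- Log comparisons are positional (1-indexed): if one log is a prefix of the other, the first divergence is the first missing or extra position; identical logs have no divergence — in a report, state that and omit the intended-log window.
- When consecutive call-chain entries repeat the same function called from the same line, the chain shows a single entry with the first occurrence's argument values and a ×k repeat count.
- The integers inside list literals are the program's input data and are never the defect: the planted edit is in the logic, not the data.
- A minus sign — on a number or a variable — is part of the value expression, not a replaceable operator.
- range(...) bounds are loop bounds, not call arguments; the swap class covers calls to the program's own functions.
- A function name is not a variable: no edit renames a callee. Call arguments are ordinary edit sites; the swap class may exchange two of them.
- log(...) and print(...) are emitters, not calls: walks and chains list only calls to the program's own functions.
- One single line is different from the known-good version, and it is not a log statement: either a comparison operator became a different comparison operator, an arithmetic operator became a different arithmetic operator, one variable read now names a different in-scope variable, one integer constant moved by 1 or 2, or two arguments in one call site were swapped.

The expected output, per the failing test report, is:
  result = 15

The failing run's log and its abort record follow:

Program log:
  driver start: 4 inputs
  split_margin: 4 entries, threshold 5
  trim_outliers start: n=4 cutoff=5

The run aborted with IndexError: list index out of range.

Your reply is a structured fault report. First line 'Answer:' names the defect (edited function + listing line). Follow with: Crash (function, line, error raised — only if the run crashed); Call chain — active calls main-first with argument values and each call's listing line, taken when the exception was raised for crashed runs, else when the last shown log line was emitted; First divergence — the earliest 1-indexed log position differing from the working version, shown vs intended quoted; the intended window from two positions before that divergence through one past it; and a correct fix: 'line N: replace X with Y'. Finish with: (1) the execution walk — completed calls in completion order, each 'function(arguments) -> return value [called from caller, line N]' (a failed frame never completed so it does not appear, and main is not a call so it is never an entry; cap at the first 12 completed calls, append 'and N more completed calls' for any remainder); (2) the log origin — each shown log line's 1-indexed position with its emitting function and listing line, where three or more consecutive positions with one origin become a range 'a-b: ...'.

Answer: the defect is in trim_outliers at line 3.
Core observation: The faulty run's log stops after 3 lines; the working version's next line would be 'match at position 1'.
Crash: trim_outliers, line 4, IndexError.
Call chain: main -> split_margin([3, 5, 11, 8], 5) (called at line 35) -> trim_outliers([3, 5, 11, 8], 5) (called at line 9).
First divergence: position 4; the shown log stops at 3 lines while the working version next logs 'match at position 1'.
Intended log window:
  2: split_margin: 4 entries, threshold 5
  3: trim_outliers start: n=4 cutoff=5
  4: match at position 1
  5: enter clip_value with 4 values
Execution walk:
  (no call completed)
Log origins:
  1: emitted by main (line 34)
  2: emitted by split_margin (line 8)
  3: emitted by trim_outliers (line 2)
A correct fix: line 3: replace `-1` with `0`.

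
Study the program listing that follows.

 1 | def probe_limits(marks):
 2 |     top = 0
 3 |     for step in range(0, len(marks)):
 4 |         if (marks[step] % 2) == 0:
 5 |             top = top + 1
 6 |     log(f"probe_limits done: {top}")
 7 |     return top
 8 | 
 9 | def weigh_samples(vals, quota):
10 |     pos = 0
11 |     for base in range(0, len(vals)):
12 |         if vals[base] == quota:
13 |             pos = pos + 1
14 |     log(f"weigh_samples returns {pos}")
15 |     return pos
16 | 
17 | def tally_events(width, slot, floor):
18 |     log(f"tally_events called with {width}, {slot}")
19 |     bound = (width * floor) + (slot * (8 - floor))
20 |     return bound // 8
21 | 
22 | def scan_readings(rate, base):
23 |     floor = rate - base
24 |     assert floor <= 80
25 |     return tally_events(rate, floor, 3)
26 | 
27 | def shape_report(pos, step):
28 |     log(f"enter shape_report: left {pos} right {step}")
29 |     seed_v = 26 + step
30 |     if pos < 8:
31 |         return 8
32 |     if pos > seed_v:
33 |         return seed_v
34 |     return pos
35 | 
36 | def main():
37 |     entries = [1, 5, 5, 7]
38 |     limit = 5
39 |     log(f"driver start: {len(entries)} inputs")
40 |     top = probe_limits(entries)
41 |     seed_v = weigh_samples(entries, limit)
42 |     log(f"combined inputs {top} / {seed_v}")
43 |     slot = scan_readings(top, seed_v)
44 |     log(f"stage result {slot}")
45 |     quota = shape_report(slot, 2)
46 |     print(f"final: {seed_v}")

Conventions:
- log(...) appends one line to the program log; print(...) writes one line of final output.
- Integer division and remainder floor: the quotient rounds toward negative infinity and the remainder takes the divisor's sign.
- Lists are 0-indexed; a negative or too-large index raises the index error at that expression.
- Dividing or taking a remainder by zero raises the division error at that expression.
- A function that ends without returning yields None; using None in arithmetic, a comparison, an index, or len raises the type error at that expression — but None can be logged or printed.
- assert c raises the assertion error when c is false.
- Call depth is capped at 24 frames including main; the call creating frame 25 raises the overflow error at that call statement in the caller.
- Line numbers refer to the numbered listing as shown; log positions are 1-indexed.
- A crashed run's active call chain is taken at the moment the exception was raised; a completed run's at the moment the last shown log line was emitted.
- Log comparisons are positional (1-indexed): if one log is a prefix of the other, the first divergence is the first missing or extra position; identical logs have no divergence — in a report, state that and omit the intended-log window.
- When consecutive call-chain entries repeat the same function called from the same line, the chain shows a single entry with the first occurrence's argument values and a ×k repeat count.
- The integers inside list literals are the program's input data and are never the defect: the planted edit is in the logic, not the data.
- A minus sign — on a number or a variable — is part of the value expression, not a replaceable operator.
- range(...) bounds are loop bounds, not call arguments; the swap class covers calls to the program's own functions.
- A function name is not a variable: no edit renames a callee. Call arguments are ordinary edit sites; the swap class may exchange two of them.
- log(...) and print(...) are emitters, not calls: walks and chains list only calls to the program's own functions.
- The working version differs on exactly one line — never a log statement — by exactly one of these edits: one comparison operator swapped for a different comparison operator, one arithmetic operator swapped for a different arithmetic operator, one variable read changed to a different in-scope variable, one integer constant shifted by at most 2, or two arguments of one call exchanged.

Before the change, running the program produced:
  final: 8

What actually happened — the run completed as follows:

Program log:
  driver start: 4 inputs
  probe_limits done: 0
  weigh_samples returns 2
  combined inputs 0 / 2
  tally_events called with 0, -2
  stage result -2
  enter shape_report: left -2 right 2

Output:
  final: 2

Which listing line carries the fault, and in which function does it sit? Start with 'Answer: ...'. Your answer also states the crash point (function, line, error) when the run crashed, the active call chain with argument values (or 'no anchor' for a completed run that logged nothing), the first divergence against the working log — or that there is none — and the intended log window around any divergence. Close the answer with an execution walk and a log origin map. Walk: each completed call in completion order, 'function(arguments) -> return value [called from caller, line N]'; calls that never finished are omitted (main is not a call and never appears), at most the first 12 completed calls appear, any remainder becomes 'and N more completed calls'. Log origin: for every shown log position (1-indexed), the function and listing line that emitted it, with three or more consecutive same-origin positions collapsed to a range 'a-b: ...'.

Answer: the defect is in main at line 46.
Core observation: Every logged value matches the working version; the printed result is what differs.
Call chain: main -> shape_report(-2, 2) (called at line 45).
First divergence: none (the log streams are identical).
Execution walk:
  probe_limits([1, 5, 5, 7]) -> 0  [called from main, line 40]
  weigh_samples([1, 5, 5, 7], 5) -> 2  [called from main, line 41]
  tally_events(0, -2, 3) -> -2  [called from scan_readings, line 25]
  scan_readings(0, 2) -> -2  [called from main, line 43]
  shape_report(-2, 2) -> 8  [called from main, line 45]
Log origin:
  1: from main, line 39
  2: from probe_limits, line 6
  3: from weigh_samples, line 14
  4: from main, line 42
  5: from tally_events, line 18
  6: from main, line 44
  7: from shape_report, line 28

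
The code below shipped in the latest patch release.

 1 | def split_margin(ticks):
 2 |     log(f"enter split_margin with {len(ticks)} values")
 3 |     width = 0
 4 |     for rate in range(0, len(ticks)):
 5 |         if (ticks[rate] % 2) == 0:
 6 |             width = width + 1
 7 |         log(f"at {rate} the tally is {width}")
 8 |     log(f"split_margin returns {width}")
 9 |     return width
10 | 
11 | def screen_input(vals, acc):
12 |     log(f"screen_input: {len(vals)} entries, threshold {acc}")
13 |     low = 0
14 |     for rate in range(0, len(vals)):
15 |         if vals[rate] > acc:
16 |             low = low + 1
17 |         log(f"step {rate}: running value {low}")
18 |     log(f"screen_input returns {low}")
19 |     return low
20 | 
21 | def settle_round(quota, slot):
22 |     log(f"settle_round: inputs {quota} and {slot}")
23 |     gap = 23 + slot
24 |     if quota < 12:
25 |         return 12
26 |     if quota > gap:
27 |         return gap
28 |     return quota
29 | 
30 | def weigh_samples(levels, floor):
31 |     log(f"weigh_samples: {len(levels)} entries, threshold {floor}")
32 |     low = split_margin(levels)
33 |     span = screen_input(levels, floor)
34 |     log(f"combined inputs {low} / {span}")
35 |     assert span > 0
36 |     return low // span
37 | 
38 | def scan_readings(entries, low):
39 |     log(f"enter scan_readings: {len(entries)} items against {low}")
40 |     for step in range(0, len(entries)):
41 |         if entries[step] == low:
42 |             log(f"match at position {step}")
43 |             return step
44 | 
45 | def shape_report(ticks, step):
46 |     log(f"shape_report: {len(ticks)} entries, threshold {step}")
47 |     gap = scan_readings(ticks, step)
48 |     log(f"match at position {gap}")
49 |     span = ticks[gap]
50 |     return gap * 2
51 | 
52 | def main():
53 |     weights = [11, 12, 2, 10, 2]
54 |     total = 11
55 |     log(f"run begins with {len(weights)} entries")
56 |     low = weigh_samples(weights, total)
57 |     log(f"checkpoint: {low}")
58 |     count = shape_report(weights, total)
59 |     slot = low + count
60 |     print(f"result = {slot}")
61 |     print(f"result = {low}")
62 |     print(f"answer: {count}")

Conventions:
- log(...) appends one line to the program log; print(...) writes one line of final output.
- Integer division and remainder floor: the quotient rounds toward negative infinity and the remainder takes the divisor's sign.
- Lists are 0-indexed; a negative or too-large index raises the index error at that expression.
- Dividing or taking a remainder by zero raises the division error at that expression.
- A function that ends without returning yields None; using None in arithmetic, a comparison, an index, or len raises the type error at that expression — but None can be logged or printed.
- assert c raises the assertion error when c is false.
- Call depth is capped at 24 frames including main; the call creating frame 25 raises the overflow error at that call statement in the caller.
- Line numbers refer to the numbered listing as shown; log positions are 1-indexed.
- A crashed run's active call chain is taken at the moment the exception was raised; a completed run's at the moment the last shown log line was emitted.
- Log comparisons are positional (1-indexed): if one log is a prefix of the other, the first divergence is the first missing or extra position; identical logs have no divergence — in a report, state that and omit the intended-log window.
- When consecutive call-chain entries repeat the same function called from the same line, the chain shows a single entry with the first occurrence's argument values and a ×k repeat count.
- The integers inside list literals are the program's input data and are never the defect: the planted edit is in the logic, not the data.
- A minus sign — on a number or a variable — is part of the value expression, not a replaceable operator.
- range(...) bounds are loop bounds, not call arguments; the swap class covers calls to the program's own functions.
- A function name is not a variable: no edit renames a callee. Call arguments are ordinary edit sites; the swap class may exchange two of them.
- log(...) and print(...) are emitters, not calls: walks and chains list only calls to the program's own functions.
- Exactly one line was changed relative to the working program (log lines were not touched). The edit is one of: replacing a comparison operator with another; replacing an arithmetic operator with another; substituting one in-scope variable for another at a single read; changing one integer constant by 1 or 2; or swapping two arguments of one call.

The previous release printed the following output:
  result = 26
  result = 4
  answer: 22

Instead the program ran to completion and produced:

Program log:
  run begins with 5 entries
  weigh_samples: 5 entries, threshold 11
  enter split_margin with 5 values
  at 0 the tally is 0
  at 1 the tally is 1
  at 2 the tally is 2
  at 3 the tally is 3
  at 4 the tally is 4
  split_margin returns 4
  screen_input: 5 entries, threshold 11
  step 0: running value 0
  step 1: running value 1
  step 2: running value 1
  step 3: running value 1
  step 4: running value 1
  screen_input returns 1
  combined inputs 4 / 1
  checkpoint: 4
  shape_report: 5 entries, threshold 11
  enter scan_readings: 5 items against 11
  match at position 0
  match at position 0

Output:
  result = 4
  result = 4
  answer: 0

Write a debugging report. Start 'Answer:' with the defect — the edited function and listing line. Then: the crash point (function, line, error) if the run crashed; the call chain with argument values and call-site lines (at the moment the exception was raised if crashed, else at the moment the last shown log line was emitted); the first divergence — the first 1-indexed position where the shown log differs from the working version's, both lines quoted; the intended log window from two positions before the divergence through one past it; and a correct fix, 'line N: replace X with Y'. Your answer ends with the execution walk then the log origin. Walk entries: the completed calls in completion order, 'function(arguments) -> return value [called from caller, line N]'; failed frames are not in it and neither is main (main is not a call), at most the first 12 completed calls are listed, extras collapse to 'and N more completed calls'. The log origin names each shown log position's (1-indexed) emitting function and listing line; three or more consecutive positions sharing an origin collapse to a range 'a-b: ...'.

Answer: the defect is in shape_report at line 50.
Key observation: Nothing in the log betrays the bug — only the output does.
Call chain: main -> shape_report([11, 12, 2, 10, 2], 11) (called at line 58).
First divergence: none — the logs agree in full.
Execution walk:
  split_margin([11, 12, 2, 10, 2]) -> 4  [called from weigh_samples, line 32]
  screen_input([11, 12, 2, 10, 2], 11) -> 1  [called from weigh_samples, line 33]
  weigh_samples([11, 12, 2, 10, 2], 11) -> 4  [called from main, line 56]
  scan_readings([11, 12, 2, 10, 2], 11) -> 0  [called from shape_report, line 47]
  shape_report([11, 12, 2, 10, 2], 11) -> 0  [called from main, line 58]
Origin of each log line:
  1 — main, line 55
  2 — weigh_samples, line 31
  3 — split_margin, line 2
  4-8 — split_margin, line 7
  9 — split_margin, line 8
  10 — screen_input, line 12
  11-15 — screen_input, line 17
  16 — screen_input, line 18
  17 — weigh_samples, line 34
  18 — main, line 57
  19 — shape_report, line 46
  20 — scan_readings, line 39
  21 — scan_readings, line 42
  22 — shape_report, line 48
A correct fix: line 50: replace `gap` with `span`.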